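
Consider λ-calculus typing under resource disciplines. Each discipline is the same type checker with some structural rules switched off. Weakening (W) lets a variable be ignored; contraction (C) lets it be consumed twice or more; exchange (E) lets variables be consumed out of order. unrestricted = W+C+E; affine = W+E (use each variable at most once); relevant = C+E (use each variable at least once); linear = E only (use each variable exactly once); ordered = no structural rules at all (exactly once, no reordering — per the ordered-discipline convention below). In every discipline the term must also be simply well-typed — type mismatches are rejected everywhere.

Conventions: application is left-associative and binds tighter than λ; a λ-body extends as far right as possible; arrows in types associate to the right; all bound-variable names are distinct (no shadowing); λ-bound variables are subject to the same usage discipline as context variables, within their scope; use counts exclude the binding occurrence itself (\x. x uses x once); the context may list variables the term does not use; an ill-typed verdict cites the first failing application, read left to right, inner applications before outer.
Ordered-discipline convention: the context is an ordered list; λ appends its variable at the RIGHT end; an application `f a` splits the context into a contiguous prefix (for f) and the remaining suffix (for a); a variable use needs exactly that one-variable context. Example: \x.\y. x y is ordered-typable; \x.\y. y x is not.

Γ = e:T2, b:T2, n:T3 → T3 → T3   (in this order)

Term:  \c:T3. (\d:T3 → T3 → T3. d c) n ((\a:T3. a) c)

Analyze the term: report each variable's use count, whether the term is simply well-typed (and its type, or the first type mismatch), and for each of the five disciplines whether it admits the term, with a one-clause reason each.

use counts: e: 0, b: 0, n: 1, c (bound): 2, d (bound): 1, a (bound): 1
use order (left to right): d, c, n, a, c
typing: ✓ — T3 → T3
ordered: ✗ — needs contraction — c ×2; needs weakening: e, b unused
linear: ✗ — needs contraction — c ×2; needs weakening: e, b unused
affine: ✗ — needs contraction — c ×2
relevant: ✗ — needs weakening: e, b unused
unrestricted: ✓ — well-typed at T3 → T3; no restrictions here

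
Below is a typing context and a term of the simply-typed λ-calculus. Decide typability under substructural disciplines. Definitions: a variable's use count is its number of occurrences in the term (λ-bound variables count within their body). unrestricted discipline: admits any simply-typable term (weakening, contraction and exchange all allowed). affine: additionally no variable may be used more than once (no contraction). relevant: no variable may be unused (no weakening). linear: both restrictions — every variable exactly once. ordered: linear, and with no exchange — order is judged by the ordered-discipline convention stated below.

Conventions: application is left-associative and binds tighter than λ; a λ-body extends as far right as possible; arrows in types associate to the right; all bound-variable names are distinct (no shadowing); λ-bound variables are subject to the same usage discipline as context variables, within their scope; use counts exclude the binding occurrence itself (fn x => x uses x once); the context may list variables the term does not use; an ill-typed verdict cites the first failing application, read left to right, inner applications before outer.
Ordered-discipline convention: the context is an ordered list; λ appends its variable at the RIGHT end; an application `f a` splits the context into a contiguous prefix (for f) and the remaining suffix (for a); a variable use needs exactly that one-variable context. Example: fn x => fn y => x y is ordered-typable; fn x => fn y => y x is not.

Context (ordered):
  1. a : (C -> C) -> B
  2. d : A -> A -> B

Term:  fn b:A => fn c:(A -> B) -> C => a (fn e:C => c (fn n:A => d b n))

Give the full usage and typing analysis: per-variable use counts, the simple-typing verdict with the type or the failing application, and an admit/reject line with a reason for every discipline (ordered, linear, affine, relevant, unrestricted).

use counts: a ×1; d ×1; b [bound] ×1; c [bound] ×1; e [bound] ×0; n [bound] ×1
left-to-right use order: a, c, d, b, n
typing: ✓ — A -> ((A -> B) -> C) -> B
ordered ✗ (unused: e — weakening required)
linear ✗ (unused: e — weakening required)
affine ✓ (none of a, d, b, c, e, n used more than once)
relevant ✗ (unused: e — weakening required)
unrestricted ✓ (typability at A -> ((A -> B) -> C) -> B is all that's needed)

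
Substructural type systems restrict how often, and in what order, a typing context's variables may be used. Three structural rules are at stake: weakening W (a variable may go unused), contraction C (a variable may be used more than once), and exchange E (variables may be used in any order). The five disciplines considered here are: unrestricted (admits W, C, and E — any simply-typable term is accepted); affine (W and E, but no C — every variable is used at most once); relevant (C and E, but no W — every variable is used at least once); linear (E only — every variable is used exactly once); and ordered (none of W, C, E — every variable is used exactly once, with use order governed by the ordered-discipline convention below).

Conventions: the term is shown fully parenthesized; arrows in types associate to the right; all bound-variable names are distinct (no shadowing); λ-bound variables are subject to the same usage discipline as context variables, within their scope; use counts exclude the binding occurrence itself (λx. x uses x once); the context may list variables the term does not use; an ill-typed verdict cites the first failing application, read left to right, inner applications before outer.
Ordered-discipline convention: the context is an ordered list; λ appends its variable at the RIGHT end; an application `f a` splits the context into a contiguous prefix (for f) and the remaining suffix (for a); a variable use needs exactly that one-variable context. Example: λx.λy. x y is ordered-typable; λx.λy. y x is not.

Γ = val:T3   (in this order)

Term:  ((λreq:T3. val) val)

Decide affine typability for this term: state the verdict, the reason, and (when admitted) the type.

no — val ×2 used more than once (contraction)
counts: val: 2; req (bound): 0
uses in reading order: val, val
typing: well-typed — term : T3
all disciplines: ordered ✗; linear ✗; affine ✗; relevant ✗; unrestricted ✓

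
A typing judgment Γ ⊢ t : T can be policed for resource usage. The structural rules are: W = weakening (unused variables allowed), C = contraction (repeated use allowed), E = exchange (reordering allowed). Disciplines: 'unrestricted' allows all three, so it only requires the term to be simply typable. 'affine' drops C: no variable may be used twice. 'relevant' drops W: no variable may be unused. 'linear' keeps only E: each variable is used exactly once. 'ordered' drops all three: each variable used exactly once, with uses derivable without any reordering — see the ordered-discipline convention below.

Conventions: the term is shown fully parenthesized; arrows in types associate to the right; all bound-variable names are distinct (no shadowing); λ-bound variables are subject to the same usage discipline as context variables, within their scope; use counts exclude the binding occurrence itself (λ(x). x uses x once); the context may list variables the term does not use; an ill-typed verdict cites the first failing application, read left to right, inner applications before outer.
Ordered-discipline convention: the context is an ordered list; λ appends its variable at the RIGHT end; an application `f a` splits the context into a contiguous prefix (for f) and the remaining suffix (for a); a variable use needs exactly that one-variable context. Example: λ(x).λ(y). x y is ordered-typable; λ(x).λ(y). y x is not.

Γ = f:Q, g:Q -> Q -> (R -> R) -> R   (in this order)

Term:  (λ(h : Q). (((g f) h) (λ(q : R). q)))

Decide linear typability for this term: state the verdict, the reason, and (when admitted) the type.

yes — single use per variable (f, g, h, q); term : Q -> R
variable uses: f ×1; g ×1; h [bound] ×1; q [bound] ×1
order of uses: g, f, h, q
typing: ✓ — Q -> R
across the five disciplines: ordered ✗; linear ✓; affine ✓; relevant ✓; unrestricted ✓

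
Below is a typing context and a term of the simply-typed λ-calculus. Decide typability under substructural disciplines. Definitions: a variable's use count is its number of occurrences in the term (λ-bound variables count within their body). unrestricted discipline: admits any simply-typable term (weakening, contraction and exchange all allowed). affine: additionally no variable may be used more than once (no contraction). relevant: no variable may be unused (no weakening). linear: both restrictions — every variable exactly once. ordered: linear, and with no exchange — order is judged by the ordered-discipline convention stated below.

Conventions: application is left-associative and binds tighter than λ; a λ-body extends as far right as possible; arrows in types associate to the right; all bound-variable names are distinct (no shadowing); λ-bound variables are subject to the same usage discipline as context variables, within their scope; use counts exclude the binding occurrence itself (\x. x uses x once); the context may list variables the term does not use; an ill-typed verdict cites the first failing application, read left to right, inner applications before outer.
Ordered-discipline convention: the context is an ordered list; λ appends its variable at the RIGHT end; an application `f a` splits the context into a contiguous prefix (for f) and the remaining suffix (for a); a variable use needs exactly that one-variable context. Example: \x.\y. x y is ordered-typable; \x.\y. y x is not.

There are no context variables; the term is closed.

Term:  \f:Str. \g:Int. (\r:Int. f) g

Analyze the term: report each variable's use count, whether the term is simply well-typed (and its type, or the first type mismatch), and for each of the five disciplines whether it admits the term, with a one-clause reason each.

use counts: f (bound): 1, g (bound): 1, r (bound): 0
use order (left to right): f, g
typing: ✓ — Str → Int → Str
ordered: ✗, unused: r — weakening required
linear: ✗, unused: r — weakening required
affine: ✓, no duplicate uses among f, g, r
relevant: ✗, unused: r — weakening required
unrestricted: ✓, typability at Str → Int → Str is all that's needed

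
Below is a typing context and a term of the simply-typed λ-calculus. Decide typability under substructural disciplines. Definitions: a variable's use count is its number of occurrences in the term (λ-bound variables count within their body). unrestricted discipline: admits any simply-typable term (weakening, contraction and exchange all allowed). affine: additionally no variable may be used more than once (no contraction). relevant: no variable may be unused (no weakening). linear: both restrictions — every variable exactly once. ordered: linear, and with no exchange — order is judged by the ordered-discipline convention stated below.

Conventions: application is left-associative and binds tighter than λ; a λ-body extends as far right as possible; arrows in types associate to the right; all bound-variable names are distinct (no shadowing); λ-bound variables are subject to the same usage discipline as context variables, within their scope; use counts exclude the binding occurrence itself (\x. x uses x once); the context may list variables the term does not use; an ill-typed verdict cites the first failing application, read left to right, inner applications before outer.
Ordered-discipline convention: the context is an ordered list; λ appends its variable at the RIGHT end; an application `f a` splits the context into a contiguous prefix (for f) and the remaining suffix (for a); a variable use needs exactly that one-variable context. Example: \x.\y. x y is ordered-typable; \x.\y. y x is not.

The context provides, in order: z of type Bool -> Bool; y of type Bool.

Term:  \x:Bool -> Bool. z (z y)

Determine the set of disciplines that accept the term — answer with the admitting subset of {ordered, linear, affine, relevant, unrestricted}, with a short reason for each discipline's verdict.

admitted in: unrestricted
variable uses: z ×2, y ×1, x [bound] ×0
use order (left to right): z, z, y
typing: well-typed — term : (Bool -> Bool) -> Bool
ordered: ✗, z ×2 used more than once (contraction); x left unused
linear: ✗, z ×2 used more than once (contraction); x left unused
affine: ✗, z ×2 used more than once (contraction)
relevant: ✗, x left unused
unrestricted: ✓, well-typed at (Bool -> Bool) -> Bool; no restrictions here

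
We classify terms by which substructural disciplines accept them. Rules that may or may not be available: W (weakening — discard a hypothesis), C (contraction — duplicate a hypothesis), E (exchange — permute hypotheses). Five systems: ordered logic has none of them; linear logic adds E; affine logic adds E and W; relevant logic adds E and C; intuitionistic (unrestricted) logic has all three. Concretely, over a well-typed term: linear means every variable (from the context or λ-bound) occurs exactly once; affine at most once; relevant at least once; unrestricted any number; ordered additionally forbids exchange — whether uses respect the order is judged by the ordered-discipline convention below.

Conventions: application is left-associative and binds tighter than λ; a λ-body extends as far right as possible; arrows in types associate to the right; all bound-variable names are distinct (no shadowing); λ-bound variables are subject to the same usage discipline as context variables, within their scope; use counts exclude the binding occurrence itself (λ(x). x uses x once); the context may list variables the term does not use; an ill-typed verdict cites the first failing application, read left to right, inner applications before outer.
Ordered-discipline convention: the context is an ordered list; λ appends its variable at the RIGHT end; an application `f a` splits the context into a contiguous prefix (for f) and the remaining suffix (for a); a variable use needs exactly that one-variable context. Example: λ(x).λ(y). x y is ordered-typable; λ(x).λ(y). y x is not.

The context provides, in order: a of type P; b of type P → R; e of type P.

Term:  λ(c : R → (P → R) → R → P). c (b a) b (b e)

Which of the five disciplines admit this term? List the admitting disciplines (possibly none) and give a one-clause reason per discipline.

admitted by: relevant, unrestricted
usage: a ×1; b ×3; e ×1; c (λ-bound) ×1
left-to-right use order: c, b, a, b, b, e
typing: well-typed at (R → (P → R) → R → P) → P
ordered ✗ (b ×3 used more than once (contraction))
linear ✗ (b ×3 used more than once (contraction))
affine ✗ (b ×3 used more than once (contraction))
relevant ✓ (at least one use each (a, b, e, c))
unrestricted ✓ (type-checks ((R → (P → R) → R → P) → P) and nothing is barred)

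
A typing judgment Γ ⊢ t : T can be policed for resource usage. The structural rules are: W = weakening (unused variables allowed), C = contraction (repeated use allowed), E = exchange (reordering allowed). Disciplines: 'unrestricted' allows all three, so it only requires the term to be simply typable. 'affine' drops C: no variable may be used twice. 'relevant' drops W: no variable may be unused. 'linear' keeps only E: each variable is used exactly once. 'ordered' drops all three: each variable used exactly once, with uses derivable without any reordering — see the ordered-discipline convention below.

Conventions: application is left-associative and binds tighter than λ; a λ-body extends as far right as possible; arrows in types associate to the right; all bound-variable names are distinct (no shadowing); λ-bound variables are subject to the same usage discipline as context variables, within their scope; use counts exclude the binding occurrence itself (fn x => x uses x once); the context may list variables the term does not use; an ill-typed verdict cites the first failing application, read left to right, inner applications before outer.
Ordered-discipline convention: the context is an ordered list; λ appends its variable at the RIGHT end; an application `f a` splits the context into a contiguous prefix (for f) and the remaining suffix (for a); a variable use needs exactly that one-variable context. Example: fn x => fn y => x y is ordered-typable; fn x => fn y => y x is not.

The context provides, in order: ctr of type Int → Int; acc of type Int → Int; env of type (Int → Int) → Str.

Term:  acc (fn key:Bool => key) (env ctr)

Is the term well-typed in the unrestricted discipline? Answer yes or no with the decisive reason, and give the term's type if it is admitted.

no — fails simple typing
use counts: ctr: 1; acc: 1; env: 1; key (λ-bound): 1
order of uses: acc, key, env, ctr
typing: ill-typed: a function awaiting Int gets Bool → Bool
summary: ordered ✗ | linear ✗ | affine ✗ | relevant ✗ | unrestricted ✗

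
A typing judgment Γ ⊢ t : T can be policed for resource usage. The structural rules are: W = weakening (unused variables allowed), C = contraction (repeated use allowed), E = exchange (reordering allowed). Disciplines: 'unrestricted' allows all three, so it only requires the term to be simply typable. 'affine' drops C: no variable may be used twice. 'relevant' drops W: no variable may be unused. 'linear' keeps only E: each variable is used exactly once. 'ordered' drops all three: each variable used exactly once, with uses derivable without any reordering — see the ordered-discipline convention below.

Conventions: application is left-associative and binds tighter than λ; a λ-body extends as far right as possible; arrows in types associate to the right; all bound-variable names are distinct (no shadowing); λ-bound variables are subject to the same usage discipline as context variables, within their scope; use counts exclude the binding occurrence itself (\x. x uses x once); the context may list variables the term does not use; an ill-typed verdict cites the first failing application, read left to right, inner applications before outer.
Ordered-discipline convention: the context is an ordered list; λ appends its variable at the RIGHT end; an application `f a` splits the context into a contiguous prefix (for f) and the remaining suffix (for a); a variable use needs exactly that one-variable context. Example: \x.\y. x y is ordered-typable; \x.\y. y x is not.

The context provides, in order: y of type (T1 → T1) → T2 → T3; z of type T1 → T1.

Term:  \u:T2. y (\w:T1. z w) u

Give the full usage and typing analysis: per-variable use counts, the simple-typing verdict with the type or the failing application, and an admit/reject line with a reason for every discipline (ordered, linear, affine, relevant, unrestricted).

use counts: y ×1; z ×1; u [bound] ×1; w [bound] ×1
uses in reading order: y, z, w, u
typing: well-typed at T2 → T3
ordered ✓ (single-use (y, z, u, w), ordered derivation ok)
linear ✓ (single use per variable (y, z, u, w))
affine ✓ (at most one use each (y, z, u, w))
relevant ✓ (at least one use each (y, z, u, w))
unrestricted ✓ (type-checks (T2 → T3) and nothing is barred)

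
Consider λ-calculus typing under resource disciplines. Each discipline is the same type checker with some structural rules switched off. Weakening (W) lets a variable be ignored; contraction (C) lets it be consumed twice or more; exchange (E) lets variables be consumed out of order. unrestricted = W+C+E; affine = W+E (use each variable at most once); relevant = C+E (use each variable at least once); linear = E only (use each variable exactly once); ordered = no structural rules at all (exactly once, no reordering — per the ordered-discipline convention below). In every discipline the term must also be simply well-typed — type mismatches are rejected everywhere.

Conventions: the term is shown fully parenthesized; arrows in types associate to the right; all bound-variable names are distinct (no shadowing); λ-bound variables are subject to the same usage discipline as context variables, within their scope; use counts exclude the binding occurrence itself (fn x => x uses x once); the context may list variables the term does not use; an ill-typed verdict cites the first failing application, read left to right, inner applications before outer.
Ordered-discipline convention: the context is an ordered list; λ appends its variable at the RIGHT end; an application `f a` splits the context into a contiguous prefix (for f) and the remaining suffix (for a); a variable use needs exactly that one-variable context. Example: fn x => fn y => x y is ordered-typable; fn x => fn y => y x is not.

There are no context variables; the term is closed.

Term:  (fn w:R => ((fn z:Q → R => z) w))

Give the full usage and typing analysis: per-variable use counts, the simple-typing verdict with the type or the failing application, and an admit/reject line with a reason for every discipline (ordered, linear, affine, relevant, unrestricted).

usage: w [bound]: 1×; z [bound]: 1×
left-to-right use order: z, w
typing: ill-typed: an application expects Q → R but receives R
ordered ✗ (fails simple typing)
linear ✗ (a type mismatch blocks all five)
affine ✗ (the type mismatch rejects it)
relevant ✗ (not simply typable)
unrestricted ✗ (fails simple typing)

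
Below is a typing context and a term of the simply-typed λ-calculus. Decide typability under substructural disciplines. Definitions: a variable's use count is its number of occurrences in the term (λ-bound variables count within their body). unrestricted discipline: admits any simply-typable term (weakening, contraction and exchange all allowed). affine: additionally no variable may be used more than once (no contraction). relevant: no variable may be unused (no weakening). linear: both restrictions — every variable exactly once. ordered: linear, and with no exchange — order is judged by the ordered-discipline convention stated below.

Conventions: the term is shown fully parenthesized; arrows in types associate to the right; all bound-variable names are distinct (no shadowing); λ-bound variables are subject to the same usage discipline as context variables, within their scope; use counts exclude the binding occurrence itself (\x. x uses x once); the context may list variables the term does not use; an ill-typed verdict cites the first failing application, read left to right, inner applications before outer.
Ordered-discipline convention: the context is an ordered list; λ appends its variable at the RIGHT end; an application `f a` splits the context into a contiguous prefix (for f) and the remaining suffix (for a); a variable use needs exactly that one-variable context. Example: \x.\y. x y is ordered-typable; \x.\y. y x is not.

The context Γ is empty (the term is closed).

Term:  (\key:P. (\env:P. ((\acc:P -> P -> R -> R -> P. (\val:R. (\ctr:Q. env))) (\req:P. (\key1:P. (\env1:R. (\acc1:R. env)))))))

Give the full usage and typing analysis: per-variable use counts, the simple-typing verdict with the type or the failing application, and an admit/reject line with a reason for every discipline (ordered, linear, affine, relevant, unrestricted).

variable uses: key (bound) ×0, env (bound) ×2, acc (bound) ×0, val (bound) ×0, ctr (bound) ×0, req (bound) ×0, key1 (bound) ×0, env1 (bound) ×0, acc1 (bound) ×0
uses in reading order: env, env
typing: well-typed at P -> P -> R -> Q -> P
ordered: ✗ — repeated use of env ×2; key, acc, val, ctr, req, key1, env1, acc1 never used (weakening)
linear: ✗ — repeated use of env ×2; key, acc, val, ctr, req, key1, env1, acc1 never used (weakening)
affine: ✗ — repeated use of env ×2
relevant: ✗ — key, acc, val, ctr, req, key1, env1, acc1 never used (weakening)
unrestricted: ✓ — simply typable at P -> P -> R -> Q -> P; W, C, E all held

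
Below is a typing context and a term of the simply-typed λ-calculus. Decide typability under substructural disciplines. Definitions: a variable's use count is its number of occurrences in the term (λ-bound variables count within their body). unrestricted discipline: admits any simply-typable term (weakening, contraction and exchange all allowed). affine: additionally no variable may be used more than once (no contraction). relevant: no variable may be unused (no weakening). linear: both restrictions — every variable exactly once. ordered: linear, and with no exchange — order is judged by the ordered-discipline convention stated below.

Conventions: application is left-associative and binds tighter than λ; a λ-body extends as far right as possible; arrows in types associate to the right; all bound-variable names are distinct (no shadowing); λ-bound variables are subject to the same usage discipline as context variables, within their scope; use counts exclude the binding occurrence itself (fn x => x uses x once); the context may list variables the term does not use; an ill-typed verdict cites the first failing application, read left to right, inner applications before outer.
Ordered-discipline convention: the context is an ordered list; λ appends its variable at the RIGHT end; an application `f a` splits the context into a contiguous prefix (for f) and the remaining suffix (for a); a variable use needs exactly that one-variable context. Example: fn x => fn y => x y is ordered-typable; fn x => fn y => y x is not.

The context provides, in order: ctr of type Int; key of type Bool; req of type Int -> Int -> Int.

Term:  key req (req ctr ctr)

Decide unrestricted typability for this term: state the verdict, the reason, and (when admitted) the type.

no — the type mismatch rejects it
use counts: ctr: 2×; key: 1×; req: 2×
use order (left to right): key, req, req, ctr, ctr
typing: ill-typed: can't apply a value of type Bool
summary: ordered ✗, linear ✗, affine ✗, relevant ✗, unrestricted ✗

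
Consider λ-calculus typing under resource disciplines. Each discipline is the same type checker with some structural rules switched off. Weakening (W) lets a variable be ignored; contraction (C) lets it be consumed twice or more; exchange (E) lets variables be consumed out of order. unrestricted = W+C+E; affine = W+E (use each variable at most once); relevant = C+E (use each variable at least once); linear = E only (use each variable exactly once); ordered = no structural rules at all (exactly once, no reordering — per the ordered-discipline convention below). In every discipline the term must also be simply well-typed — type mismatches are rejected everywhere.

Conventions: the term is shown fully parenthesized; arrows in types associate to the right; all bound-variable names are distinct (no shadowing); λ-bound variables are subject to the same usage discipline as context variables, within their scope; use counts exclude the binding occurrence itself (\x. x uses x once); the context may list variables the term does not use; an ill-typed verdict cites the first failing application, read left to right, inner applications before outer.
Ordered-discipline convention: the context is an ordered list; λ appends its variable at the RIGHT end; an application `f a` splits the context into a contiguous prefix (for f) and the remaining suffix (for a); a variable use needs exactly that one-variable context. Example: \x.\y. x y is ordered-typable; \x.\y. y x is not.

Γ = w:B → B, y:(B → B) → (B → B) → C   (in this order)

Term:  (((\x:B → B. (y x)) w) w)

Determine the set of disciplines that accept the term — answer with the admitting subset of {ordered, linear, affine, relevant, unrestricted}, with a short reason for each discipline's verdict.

admitted in: relevant, unrestricted
counts: w: 2, y: 1, x (λ-bound): 1
order of uses: y, x, w, w
typing: well-typed — term : C
ordered: ✗ — uses contraction: w ×2
linear: ✗ — uses contraction: w ×2
affine: ✗ — uses contraction: w ×2
relevant: ✓ — w, y, x: all used, weakening unneeded
unrestricted: ✓ — well-typed at C; no restrictions here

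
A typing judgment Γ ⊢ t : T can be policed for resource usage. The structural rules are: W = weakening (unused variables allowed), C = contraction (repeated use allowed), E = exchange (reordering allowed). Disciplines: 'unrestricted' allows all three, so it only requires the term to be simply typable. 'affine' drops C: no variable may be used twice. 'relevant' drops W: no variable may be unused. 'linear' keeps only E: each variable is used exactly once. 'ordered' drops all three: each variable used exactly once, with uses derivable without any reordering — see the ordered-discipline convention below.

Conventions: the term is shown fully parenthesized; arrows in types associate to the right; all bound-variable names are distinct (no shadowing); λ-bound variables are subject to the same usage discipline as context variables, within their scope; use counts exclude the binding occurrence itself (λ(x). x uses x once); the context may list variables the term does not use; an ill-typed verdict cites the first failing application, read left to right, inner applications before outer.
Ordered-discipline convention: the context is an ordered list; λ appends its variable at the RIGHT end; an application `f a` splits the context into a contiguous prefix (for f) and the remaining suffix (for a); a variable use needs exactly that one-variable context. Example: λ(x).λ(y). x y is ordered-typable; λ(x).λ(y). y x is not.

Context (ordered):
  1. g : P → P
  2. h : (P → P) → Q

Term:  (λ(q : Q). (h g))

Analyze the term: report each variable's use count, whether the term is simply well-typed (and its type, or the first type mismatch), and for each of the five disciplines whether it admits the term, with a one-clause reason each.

variable uses: g=1; h=1; q (bound)=0
order of uses: h, g
typing: ✓ — Q → Q
ordered ✗ (q left unused)
linear ✗ (q left unused)
affine ✓ (no duplicate uses among g, h, q)
relevant ✗ (q left unused)
unrestricted ✓ (simply typable at Q → Q; W, C, E all held)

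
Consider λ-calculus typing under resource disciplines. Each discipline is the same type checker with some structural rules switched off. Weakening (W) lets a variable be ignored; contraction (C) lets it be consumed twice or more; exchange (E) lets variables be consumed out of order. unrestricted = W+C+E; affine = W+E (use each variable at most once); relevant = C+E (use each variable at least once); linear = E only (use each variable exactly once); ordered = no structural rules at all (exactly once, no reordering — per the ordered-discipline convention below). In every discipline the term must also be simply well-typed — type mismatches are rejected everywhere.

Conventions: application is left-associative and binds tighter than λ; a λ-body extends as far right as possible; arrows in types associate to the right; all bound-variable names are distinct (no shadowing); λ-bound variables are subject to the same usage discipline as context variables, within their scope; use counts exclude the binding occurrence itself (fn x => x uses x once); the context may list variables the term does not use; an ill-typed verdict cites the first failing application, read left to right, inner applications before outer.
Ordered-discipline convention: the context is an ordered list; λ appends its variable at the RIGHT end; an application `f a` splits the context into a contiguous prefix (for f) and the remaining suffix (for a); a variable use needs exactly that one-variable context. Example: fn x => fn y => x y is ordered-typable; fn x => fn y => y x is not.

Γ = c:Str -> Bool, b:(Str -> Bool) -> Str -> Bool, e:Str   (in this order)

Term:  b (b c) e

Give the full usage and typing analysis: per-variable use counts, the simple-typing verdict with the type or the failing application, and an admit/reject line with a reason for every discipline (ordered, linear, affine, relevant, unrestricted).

counts: c: 1×, b: 2×, e: 1×
left-to-right use order: b, b, c, e
typing: the term checks, with type Bool
ordered: ✗ — uses contraction: b ×2
linear: ✗ — uses contraction: b ×2
affine: ✗ — uses contraction: b ×2
relevant: ✓ — none of c, b, e goes unused
unrestricted: ✓ — type-checks (Bool) and nothing is barred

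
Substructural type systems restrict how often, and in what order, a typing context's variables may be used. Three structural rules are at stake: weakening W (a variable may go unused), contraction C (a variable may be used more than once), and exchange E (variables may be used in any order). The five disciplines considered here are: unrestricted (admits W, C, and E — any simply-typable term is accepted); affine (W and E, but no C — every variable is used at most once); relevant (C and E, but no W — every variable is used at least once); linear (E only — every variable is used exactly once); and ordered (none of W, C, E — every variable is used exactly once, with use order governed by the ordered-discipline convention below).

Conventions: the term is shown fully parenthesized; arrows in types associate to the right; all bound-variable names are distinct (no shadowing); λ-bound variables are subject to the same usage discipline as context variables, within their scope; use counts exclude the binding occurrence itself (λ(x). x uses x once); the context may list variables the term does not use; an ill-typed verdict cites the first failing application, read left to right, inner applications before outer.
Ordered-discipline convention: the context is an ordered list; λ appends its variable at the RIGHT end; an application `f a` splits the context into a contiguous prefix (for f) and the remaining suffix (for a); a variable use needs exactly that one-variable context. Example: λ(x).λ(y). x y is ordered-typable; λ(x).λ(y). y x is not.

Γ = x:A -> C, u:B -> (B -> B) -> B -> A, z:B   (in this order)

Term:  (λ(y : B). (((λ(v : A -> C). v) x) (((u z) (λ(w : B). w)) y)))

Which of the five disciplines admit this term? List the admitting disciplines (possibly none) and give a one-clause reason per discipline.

accepted by: ordered, linear, affine, relevant, unrestricted
counts: x: 1; u: 1; z: 1; y [bound]: 1; v [bound]: 1; w [bound]: 1
use order (left to right): v, x, u, z, w, y
typing: ✓ — B -> C
ordered: ✓ — single-use (x, u, z, y, v, w), ordered derivation ok
linear: ✓ — each of x, u, z, y, v, w used exactly once
affine: ✓ — at most one use each (x, u, z, y, v, w)
relevant: ✓ — at least one use each (x, u, z, y, v, w)
unrestricted: ✓ — typability at B -> C is all that's needed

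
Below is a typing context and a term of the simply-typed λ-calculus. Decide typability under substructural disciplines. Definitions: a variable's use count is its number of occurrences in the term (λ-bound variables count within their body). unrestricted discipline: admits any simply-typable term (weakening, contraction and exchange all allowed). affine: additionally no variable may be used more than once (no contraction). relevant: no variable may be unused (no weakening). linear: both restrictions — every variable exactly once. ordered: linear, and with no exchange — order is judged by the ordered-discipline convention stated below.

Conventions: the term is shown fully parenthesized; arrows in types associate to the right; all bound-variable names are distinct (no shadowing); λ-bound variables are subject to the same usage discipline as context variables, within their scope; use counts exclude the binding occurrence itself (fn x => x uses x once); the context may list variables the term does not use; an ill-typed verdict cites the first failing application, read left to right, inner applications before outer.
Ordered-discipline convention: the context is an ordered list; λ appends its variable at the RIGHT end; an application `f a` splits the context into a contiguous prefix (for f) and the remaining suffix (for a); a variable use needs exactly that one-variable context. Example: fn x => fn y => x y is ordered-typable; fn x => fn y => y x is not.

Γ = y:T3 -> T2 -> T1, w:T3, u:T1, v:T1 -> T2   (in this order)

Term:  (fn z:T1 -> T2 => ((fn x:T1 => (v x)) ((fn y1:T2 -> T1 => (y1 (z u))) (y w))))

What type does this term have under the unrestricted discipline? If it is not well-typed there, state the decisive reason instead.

term : (T1 -> T2) -> T2
use counts: y: 1; w: 1; u: 1; v: 1; z (bound): 1; x (bound): 1; y1 (bound): 1
uses in reading order: v, x, y1, z, u, y, w
typing: well-typed at (T1 -> T2) -> T2
across the five disciplines: ordered ✗; linear ✓; affine ✓; relevant ✓; unrestricted ✓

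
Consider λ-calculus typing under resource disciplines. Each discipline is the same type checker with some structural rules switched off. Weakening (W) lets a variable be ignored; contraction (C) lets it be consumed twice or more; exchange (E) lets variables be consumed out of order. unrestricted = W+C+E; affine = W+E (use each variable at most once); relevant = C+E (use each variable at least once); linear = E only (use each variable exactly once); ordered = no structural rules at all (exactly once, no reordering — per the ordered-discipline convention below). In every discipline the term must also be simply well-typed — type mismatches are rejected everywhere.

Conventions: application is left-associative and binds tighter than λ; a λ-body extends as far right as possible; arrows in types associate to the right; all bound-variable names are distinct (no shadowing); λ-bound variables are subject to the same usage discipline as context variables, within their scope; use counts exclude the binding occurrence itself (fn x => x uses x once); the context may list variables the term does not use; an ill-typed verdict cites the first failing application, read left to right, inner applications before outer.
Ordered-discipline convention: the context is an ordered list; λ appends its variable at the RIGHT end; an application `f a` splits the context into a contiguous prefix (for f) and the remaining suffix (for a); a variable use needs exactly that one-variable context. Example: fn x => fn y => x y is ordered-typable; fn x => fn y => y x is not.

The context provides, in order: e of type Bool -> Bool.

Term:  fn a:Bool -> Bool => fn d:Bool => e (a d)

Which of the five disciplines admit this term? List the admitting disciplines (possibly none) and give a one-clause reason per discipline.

admitting disciplines: ordered, linear, affine, relevant, unrestricted
counts: e=1; a (bound)=1; d (bound)=1
left-to-right use order: e, a, d
typing: ✓ — (Bool -> Bool) -> Bool -> Bool
ordered: ✓, single-use (e, a, d), ordered derivation ok
linear: ✓, each of e, a, d used exactly once
affine: ✓, e, a, d: no repeats, contraction unneeded
relevant: ✓, every one of e, a, d appears
unrestricted: ✓, type-checks ((Bool -> Bool) -> Bool -> Bool) and nothing is barred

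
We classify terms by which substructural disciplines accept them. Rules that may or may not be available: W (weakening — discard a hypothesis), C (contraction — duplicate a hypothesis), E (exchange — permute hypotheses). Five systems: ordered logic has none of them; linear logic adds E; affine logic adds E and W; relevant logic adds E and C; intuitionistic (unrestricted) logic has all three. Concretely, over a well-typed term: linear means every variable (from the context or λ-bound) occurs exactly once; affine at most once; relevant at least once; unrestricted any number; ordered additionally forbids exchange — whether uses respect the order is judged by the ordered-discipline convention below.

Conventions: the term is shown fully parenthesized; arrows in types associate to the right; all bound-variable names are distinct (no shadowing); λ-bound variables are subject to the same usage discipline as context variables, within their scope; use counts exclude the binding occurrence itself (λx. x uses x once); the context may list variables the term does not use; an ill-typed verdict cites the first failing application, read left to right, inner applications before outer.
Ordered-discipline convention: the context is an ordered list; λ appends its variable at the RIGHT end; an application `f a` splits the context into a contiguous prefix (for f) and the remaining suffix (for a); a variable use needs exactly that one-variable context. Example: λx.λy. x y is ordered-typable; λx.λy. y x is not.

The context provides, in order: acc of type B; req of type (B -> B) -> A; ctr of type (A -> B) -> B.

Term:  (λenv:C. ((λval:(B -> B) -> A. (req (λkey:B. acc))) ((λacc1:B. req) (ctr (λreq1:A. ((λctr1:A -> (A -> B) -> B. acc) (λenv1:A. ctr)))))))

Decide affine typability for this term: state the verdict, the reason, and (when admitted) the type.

no — uses contraction: acc ×2, req ×2, ctr ×2
use counts: acc ×2, req ×2, ctr ×2, env (bound) ×0, val (bound) ×0, key (bound) ×0, acc1 (bound) ×0, req1 (bound) ×0, ctr1 (bound) ×0, env1 (bound) ×0
uses in reading order: req, acc, req, ctr, acc, ctr
typing: the term checks, with type C -> A
all disciplines: ordered ✗, linear ✗, affine ✗, relevant ✗, unrestricted ✓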